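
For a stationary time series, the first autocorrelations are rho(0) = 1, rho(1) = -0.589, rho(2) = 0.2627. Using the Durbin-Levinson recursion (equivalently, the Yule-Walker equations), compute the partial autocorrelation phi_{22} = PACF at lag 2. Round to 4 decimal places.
\phi_{22} = -0.1290

The PACF at lag k is phi_{kk}, the last component of the solution
to the Yule-Walker system G_k phi = r_k where
  (G_k)_{ij} = rho(|i - j|), (r_k)_i = rho(i), i,j = 1..k.
Equivalently, Durbin-Levinson gives phi_{kk} iteratively:
  phi_{11} = rho(1)
  phi_{kk} = [rho(k) - sum_{j=1..k-1} phi_{k-1,j} rho(k-j)]
            / [1 - sum_{j=1..k-1} phi_{k-1,j} rho(j)],
  phi_{k,j} = phi_{k-1,j} - phi_{kk} phi_{k-1,k-j},  j = 1..k-1.
Step k = 1:
  phi_11 = rho(1) = -0.589.
Step k = 2:
  phi_22 = [rho(2) - phi_11 rho(1)] / [1 - phi_11 rho(1)] = [0.2627 - (-0.589)(-0.589)] / [1 - (-0.589)(-0.589)]
         = -0.084221 / 0.653079 = -0.129.
Therefore phi_{22} = -0.1290.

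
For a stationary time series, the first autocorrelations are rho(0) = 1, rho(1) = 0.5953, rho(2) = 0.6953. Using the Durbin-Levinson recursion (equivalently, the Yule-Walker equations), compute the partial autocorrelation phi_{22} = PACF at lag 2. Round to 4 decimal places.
\phi_{22} = 0.5280

The PACF at lag k is phi_{kk}, the last component of the solution
to the Yule-Walker system G_k phi = r_k where
  (G_k)_{ij} = rho(|i - j|), (r_k)_i = rho(i), i,j = 1..k.
Equivalently, Durbin-Levinson gives phi_{kk} iteratively:
  phi_{11} = rho(1)
  phi_{kk} = [rho(k) - sum_{j=1..k-1} phi_{k-1,j} rho(k-j)]
            / [1 - sum_{j=1..k-1} phi_{k-1,j} rho(j)],
  phi_{k,j} = phi_{k-1,j} - phi_{kk} phi_{k-1,k-j},  j = 1..k-1.
Step k = 1:
  phi_11 = rho(1) = 0.5953.
Step k = 2:
  phi_22 = [rho(2) - phi_11 rho(1)] / [1 - phi_11 rho(1)] = [0.6953 - (0.5953)(0.5953)] / [1 - (0.5953)(0.5953)]
         = 0.34091791 / 0.64561791 = 0.528.
Therefore phi_{22} = 0.5280.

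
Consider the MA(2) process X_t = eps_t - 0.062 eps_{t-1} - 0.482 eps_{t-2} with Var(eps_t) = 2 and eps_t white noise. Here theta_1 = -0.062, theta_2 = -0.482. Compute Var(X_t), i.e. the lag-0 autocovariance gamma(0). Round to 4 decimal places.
\gamma(0) = 2.4723

For an MA(q) process X_t = eps_t + sum_i theta_i eps_{t-i} with
Var(eps_t) = sigma^2, the variance is
  gamma(0) = sigma^2 * (1 + sum_i theta_i^2).
  sum_i theta_i^2 = (-0.062)^2 + (-0.482)^2 = 0.003844 + 0.232324 = 0.236168.
  gamma(0) = 2 * (1 + 0.236168) = 2 * 1.236168 = 2.472336, which rounds to 2.4723.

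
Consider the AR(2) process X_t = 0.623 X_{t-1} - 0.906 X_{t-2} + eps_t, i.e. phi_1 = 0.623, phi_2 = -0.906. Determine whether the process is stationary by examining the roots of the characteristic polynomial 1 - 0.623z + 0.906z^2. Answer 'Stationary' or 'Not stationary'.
\text{Stationary}

The AR(p) characteristic polynomial is P(z) = 1 - 0.623z + 0.906z^2.
Stationarity requires all roots to lie outside the unit circle, i.e. |z| > 1 for every root.
Set 1 + (-0.623) z + (0.906) z^2 = 0, i.e. a z^2 + b z + c = 0 with a = 0.906, b = -0.623, c = 1.
Discriminant D = b^2 - 4ac = (-0.623)^2 - 4*(0.906)*1 = 0.388129 - (3.624) = -3.235871.
D < 0, so the roots are the complex-conjugate pair z = (-b +/- i sqrt(-D)) / (2a) = 0.3438 +/- 0.9927i.
For a conjugate pair |z|^2 = z * conj(z) = (product of roots) = c/a = 1/(0.906) = 1.103753, so |z| = sqrt(1.103753) = 1.0506 for both roots.
Moduli of all roots: 1.0506, 1.0506.
All moduli strictly greater than 1? Yes.
Verdict: Stationary.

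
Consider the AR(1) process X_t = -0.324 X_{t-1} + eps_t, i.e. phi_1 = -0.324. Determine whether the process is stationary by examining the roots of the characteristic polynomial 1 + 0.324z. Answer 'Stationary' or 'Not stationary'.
\text{Stationary}

The AR(p) characteristic polynomial is P(z) = 1 + 0.324z.
Stationarity requires all roots to lie outside the unit circle, i.e. |z| > 1 for every root.
This is linear in z: 1 + (0.324) z = 0  =>  z = -1/(0.324) = -3.08642,  |z| = 3.08642.
Moduli of all roots: 3.0864.
All moduli strictly greater than 1? Yes.
Verdict: Stationary.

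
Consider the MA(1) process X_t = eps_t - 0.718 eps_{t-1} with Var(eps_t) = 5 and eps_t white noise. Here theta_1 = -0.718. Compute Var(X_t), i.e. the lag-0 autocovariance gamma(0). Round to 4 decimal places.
\gamma(0) = 7.5776

For an MA(q) process X_t = eps_t + sum_i theta_i eps_{t-i} with
Var(eps_t) = sigma^2, the variance is
  gamma(0) = sigma^2 * (1 + sum_i theta_i^2).
  sum_i theta_i^2 = (-0.718)^2 = 0.515524.
  gamma(0) = 5 * (1 + 0.515524) = 5 * 1.515524 = 7.57762, which rounds to 7.5776.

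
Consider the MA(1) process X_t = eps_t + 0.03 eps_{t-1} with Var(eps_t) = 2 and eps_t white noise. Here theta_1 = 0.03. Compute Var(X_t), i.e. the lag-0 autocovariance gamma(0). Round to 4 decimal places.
\gamma(0) = 2.0018

For an MA(q) process X_t = eps_t + sum_i theta_i eps_{t-i} with
Var(eps_t) = sigma^2, the variance is
  gamma(0) = sigma^2 * (1 + sum_i theta_i^2).
  sum_i theta_i^2 = (0.03)^2 = 0.0009.
  gamma(0) = 2 * (1 + 0.0009) = 2 * 1.0009 = 2.0018.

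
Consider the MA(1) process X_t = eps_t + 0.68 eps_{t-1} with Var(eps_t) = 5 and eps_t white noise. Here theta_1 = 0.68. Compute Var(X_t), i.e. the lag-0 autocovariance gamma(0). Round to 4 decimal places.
\gamma(0) = 7.3120

For an MA(q) process X_t = eps_t + sum_i theta_i eps_{t-i} with
Var(eps_t) = sigma^2, the variance is
  gamma(0) = sigma^2 * (1 + sum_i theta_i^2).
  sum_i theta_i^2 = (0.68)^2 = 0.4624.
  gamma(0) = 5 * (1 + 0.4624) = 5 * 1.4624 = 7.312, which rounds to 7.3120.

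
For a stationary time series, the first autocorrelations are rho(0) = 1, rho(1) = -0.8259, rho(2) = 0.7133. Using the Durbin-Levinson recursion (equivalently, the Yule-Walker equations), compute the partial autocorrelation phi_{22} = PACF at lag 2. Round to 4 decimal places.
\phi_{22} = 0.0981

The PACF at lag k is phi_{kk}, the last component of the solution
to the Yule-Walker system G_k phi = r_k where
  (G_k)_{ij} = rho(|i - j|), (r_k)_i = rho(i), i,j = 1..k.
Equivalently, Durbin-Levinson gives phi_{kk} iteratively:
  phi_{11} = rho(1)
  phi_{kk} = [rho(k) - sum_{j=1..k-1} phi_{k-1,j} rho(k-j)]
            / [1 - sum_{j=1..k-1} phi_{k-1,j} rho(j)],
  phi_{k,j} = phi_{k-1,j} - phi_{kk} phi_{k-1,k-j},  j = 1..k-1.
Step k = 1:
  phi_11 = rho(1) = -0.8259.
Step k = 2:
  phi_22 = [rho(2) - phi_11 rho(1)] / [1 - phi_11 rho(1)] = [0.7133 - (-0.8259)(-0.8259)] / [1 - (-0.8259)(-0.8259)]
         = 0.03118919 / 0.31788919 = 0.0981.
Therefore phi_{22} = 0.0981.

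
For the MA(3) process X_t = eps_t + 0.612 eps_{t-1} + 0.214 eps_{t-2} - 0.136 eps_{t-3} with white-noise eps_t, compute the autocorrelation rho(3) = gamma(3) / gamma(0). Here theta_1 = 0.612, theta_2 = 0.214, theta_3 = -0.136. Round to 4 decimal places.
\rho(3) = -0.0945

For an MA(q) process with theta_0 = 1, the autocovariance is
  gamma(k) = sigma^2 * sum_{i=0..q-k} theta_i * theta_{i+k},
and rho(k) = gamma(k) / gamma(0). Sigma^2 cancels.
  numerator   = (1)*(-0.136) = -0.136.
  denominator = (1)^2 + (0.612)^2 + (0.214)^2 + (-0.136)^2 = 1.438836.
  rho(3) = -0.136 / 1.438836 = -0.0945.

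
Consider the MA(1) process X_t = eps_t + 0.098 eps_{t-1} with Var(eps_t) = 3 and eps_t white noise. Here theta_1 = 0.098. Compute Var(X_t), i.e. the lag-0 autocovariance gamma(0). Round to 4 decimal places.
\gamma(0) = 3.0288

For an MA(q) process X_t = eps_t + sum_i theta_i eps_{t-i} with
Var(eps_t) = sigma^2, the variance is
  gamma(0) = sigma^2 * (1 + sum_i theta_i^2).
  sum_i theta_i^2 = (0.098)^2 = 0.009604.
  gamma(0) = 3 * (1 + 0.009604) = 3 * 1.009604 = 3.028812, which rounds to 3.0288.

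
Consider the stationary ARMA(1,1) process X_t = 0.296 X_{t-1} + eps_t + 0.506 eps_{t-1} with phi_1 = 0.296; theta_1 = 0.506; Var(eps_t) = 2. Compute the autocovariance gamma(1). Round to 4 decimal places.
\gamma(1) = 2.0213

Multiply the model equation by X_{t-k} and take expectations. With theta_0 = psi_0 = 1 and psi_j the MA(infinity) weights, this gives
  gamma(k) - sum_i phi_i gamma(k-i) = c_k,
  c_k = sigma^2 * sum_{j=k..q} theta_j psi_{j-k}   (c_k = 0 for k > q),
using gamma(-m) = gamma(m).
psi-weights needed (psi_j = theta_j + sum_i phi_i psi_{j-i}):
  psi_1 = theta_1 + phi_1 = 0.506 + (0.296) = 0.802
Right-hand sides:
  c_0 = sigma^2 (1 + theta_1 psi_1) = 2 * (1 + (0.506)(0.802)) = 2 * 1.405812 = 2.811624
  c_1 = sigma^2 theta_1 = 2 * (0.506) = 1.012
  c_2 = 0
Equations for k = 0 and k = 1 (AR order 1):
  gamma(0) = phi_1 gamma(1) + c_0
  gamma(1) = phi_1 gamma(0) + c_1
Substituting the second into the first: gamma(0) (1 - phi_1^2) = c_0 + phi_1 c_1, so
  gamma(0) = (c_0 + phi_1 c_1) / (1 - phi_1^2) = (2.811624 + (0.296)(1.012)) / (1 - (0.296)^2) = 3.111176 / 0.912384 = 3.409941.
  gamma(1) = phi_1 gamma(0) + c_1 = (0.296)(3.409941) + (1.012) = 2.021343.
Therefore gamma(1) = 2.0213 (to 4 decimal places).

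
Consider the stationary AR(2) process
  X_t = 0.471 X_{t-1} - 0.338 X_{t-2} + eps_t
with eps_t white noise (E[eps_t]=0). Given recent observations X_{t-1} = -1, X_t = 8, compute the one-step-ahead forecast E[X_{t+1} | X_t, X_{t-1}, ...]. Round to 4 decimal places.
E[X_{t+1} \mid \mathcal F_t] = 4.1060

For an AR(p) model X_t = c + sum_i phi_i X_{t-i} + eps_t, the
one-step-ahead conditional mean is
  E[X_{t+1} | X_t, ...] = c + sum_i phi_i X_{t+1-i}.
Substitute known values:
  E[X_{t+1} | ...] = (0.471) * (8) + (-0.338) * (-1)
                   = 4.1060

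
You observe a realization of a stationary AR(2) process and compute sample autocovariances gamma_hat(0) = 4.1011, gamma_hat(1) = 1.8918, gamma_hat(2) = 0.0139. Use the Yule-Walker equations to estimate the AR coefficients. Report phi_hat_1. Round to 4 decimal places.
\hat\phi_{1} = 0.5840

The Yule-Walker equations for an AR(p) process read, in matrix form,
  Gamma_p phi = r_p,   with   (Gamma_p)_{ij} = gamma(|i - j|),
                       (r_p)_i = gamma(i),   i,j = 1..p.
Substitute the sample gammas (Toeplitz matrix and right-hand side of size 2):
  Gamma_p = [[4.1011, 1.8918], [1.8918, 4.1011]]
  r_p     = [1.8918, 0.0139]
Written out:
  4.1011 phi_1 + 1.8918 phi_2 = 1.8918
  1.8918 phi_1 + 4.1011 phi_2 = 0.0139
Solve by Cramer's rule:
  det = gamma(0)^2 - gamma(1)^2 = (4.1011)^2 - (1.8918)^2 = 16.81902121 - 3.57890724 = 13.24011397
  phi_hat_1 = [gamma(1) gamma(0) - gamma(1) gamma(2)] / det = [(1.8918)(4.1011) - (1.8918)(0.0139)] / 13.24011397 = 7.73216496 / 13.24011397 = 0.584
  phi_hat_2 = [gamma(0) gamma(2) - gamma(1)^2] / det = [(4.1011)(0.0139) - (1.8918)^2] / 13.24011397 = -3.52190195 / 13.24011397 = -0.266
So phi_hat = [0.5840, -0.2660].
Therefore phi_hat_1 = 0.5840.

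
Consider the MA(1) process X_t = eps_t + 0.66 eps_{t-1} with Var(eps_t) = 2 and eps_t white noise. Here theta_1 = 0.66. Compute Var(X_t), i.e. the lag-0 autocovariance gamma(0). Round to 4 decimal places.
\gamma(0) = 2.8712

For an MA(q) process X_t = eps_t + sum_i theta_i eps_{t-i} with
Var(eps_t) = sigma^2, the variance is
  gamma(0) = sigma^2 * (1 + sum_i theta_i^2).
  sum_i theta_i^2 = (0.66)^2 = 0.4356.
  gamma(0) = 2 * (1 + 0.4356) = 2 * 1.4356 = 2.8712.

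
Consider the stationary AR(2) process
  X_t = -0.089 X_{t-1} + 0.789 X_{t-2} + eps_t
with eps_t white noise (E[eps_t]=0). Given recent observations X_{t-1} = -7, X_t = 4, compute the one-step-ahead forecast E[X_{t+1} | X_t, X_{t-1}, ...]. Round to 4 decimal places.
E[X_{t+1} \mid \mathcal F_t] = -5.8790

For an AR(p) model X_t = c + sum_i phi_i X_{t-i} + eps_t, the
one-step-ahead conditional mean is
  E[X_{t+1} | X_t, ...] = c + sum_i phi_i X_{t+1-i}.
Substitute known values:
  E[X_{t+1} | ...] = (-0.089) * (4) + (0.789) * (-7)
                   = -5.8790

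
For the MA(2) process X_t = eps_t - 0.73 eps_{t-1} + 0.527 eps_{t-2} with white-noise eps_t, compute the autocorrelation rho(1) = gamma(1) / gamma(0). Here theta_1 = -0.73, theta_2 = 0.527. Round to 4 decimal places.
\rho(1) = -0.6156

For an MA(q) process with theta_0 = 1, the autocovariance is
  gamma(k) = sigma^2 * sum_{i=0..q-k} theta_i * theta_{i+k},
and rho(k) = gamma(k) / gamma(0). Sigma^2 cancels.
  numerator   = (1)*(-0.73) + (-0.73)*(0.527) = -1.11471.
  denominator = (1)^2 + (-0.73)^2 + (0.527)^2 = 1.810629.
  rho(1) = -1.11471 / 1.810629 = -0.6156.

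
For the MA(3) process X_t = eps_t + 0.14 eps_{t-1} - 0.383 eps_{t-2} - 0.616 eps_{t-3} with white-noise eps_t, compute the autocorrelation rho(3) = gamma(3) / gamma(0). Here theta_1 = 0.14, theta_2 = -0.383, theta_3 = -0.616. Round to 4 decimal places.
\rho(3) = -0.3985

For an MA(q) process with theta_0 = 1, the autocovariance is
  gamma(k) = sigma^2 * sum_{i=0..q-k} theta_i * theta_{i+k},
and rho(k) = gamma(k) / gamma(0). Sigma^2 cancels.
  numerator   = (1)*(-0.616) = -0.616.
  denominator = (1)^2 + (0.14)^2 + (-0.383)^2 + (-0.616)^2 = 1.545745.
  rho(3) = -0.616 / 1.545745 = -0.3985.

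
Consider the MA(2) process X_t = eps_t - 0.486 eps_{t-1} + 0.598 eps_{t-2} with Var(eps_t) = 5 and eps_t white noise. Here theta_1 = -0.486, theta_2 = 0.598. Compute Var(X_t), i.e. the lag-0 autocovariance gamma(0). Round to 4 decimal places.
\gamma(0) = 7.9690

For an MA(q) process X_t = eps_t + sum_i theta_i eps_{t-i} with
Var(eps_t) = sigma^2, the variance is
  gamma(0) = sigma^2 * (1 + sum_i theta_i^2).
  sum_i theta_i^2 = (-0.486)^2 + (0.598)^2 = 0.236196 + 0.357604 = 0.5938.
  gamma(0) = 5 * (1 + 0.5938) = 5 * 1.5938 = 7.969, which rounds to 7.9690.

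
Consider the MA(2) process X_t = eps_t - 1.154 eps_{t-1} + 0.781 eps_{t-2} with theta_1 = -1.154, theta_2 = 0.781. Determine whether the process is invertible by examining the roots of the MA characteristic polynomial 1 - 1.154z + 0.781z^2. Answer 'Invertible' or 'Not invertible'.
\text{Invertible}

The MA(q) characteristic polynomial is P(z) = 1 - 1.154z + 0.781z^2.
Invertibility requires all roots to lie outside the unit circle, i.e. |z| > 1 for every root.
Set 1 + (-1.154) z + (0.781) z^2 = 0, i.e. a z^2 + b z + c = 0 with a = 0.781, b = -1.154, c = 1.
Discriminant D = b^2 - 4ac = (-1.154)^2 - 4*(0.781)*1 = 1.331716 - (3.124) = -1.792284.
D < 0, so the roots are the complex-conjugate pair z = (-b +/- i sqrt(-D)) / (2a) = 0.7388 +/- 0.8571i.
For a conjugate pair |z|^2 = z * conj(z) = (product of roots) = c/a = 1/(0.781) = 1.28041, so |z| = sqrt(1.28041) = 1.1316 for both roots.
Moduli of all roots: 1.1316, 1.1316.
All moduli strictly greater than 1? Yes.
Verdict: Invertible.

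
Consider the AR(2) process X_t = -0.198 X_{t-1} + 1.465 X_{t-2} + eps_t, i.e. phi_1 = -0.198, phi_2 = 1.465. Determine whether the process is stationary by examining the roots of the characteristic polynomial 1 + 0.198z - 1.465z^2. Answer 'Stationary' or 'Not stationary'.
\text{Not stationary}

The AR(p) characteristic polynomial is P(z) = 1 + 0.198z - 1.465z^2.
Stationarity requires all roots to lie outside the unit circle, i.e. |z| > 1 for every root.
Set 1 + (0.198) z + (-1.465) z^2 = 0, i.e. a z^2 + b z + c = 0 with a = -1.465, b = 0.198, c = 1.
Discriminant D = b^2 - 4ac = (0.198)^2 - 4*(-1.465)*1 = 0.039204 - (-5.86) = 5.899204.
D >= 0, so the roots are real: z = (-b +/- sqrt(D)) / (2a) = (-0.198 +/- 2.428828) / (-2.93).
  z_1 = (-0.198 + 2.428828) / (-2.93) = -0.7614,   |z_1| = 0.7614.
  z_2 = (-0.198 - 2.428828) / (-2.93) = 0.8965,   |z_2| = 0.8965.
Moduli of all roots: 0.7614, 0.8965.
All moduli strictly greater than 1? No.
Verdict: Not stationary.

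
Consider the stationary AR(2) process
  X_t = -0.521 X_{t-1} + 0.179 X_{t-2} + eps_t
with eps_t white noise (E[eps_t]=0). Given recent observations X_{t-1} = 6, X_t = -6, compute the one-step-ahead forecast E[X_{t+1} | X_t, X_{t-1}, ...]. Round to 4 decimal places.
E[X_{t+1} \mid \mathcal F_t] = 4.2000

For an AR(p) model X_t = c + sum_i phi_i X_{t-i} + eps_t, the
one-step-ahead conditional mean is
  E[X_{t+1} | X_t, ...] = c + sum_i phi_i X_{t+1-i}.
Substitute known values:
  E[X_{t+1} | ...] = (-0.521) * (-6) + (0.179) * (6)
                   = 4.2000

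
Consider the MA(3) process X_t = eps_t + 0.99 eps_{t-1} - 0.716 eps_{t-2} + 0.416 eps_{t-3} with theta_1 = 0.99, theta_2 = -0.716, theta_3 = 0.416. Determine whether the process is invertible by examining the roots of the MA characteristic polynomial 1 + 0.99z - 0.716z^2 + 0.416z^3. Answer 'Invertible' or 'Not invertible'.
\text{Not invertible}

The MA(q) characteristic polynomial is P(z) = 1 + 0.99z - 0.716z^2 + 0.416z^3.
Invertibility requires all roots to lie outside the unit circle, i.e. |z| > 1 for every root.
Degree 3: look for a simple real root z0 first, then factor out (1 - z/z0) and solve the remaining quadratic.
Testing z0 = -0.625: P(-0.625) = 1 + (0.99)(-0.625) + (-0.716)(-0.625)^2 + (0.416)(-0.625)^3
  = 1 + (-0.61875) + (-0.279687) + (-0.101562) = 0.  So z_0 = -0.625 is a root, |z_0| = 0.625.
Divide out the factor (1 + 1.6 z) = (1 - z/z0) (since 1/z0 = -1.6):
  P(z) = (1 + 1.6 z)(1 + (-0.61) z + (0.26) z^2)
  [check: z-coef -0.61 - (-1.6) = 0.99; z^2-coef 0.26 - (-1.6)(-0.61) = -0.716; z^3-coef -(-1.6)(0.26) = 0.416.]
Remaining roots from the quadratic factor 1 + (-0.61) z + (0.26) z^2:
  Set 1 + (-0.61) z + (0.26) z^2 = 0, i.e. a z^2 + b z + c = 0 with a = 0.26, b = -0.61, c = 1.
  Discriminant D = b^2 - 4ac = (-0.61)^2 - 4*(0.26)*1 = 0.3721 - (1.04) = -0.6679.
  D < 0, so the roots are the complex-conjugate pair z = (-b +/- i sqrt(-D)) / (2a) = 1.1731 +/- 1.5716i.
  For a conjugate pair |z|^2 = z * conj(z) = (product of roots) = c/a = 1/(0.26) = 3.846154, so |z| = sqrt(3.846154) = 1.9612 for both roots.
Moduli of all roots: 0.6250, 1.9612, 1.9612.
All moduli strictly greater than 1? No.
Verdict: Not invertible.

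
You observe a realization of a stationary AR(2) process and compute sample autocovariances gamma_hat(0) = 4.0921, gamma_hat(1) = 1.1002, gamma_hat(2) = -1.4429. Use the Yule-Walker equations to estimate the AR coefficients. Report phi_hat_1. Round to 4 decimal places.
\hat\phi_{1} = 0.3920

The Yule-Walker equations for an AR(p) process read, in matrix form,
  Gamma_p phi = r_p,   with   (Gamma_p)_{ij} = gamma(|i - j|),
                       (r_p)_i = gamma(i),   i,j = 1..p.
Substitute the sample gammas (Toeplitz matrix and right-hand side of size 2):
  Gamma_p = [[4.0921, 1.1002], [1.1002, 4.0921]]
  r_p     = [1.1002, -1.4429]
Written out:
  4.0921 phi_1 + 1.1002 phi_2 = 1.1002
  1.1002 phi_1 + 4.0921 phi_2 = -1.4429
Solve by Cramer's rule:
  det = gamma(0)^2 - gamma(1)^2 = (4.0921)^2 - (1.1002)^2 = 16.74528241 - 1.21044004 = 15.53484237
  phi_hat_1 = [gamma(1) gamma(0) - gamma(1) gamma(2)] / det = [(1.1002)(4.0921) - (1.1002)(-1.4429)] / 15.53484237 = 6.089607 / 15.53484237 = 0.392
  phi_hat_2 = [gamma(0) gamma(2) - gamma(1)^2] / det = [(4.0921)(-1.4429) - (1.1002)^2] / 15.53484237 = -7.11493113 / 15.53484237 = -0.458
So phi_hat = [0.3920, -0.4580].
Therefore phi_hat_1 = 0.3920.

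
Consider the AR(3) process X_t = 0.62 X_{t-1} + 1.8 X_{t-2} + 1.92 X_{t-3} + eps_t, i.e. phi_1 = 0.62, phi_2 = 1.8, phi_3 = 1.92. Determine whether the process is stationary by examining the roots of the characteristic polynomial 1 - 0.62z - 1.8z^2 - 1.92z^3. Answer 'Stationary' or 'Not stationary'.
\text{Not stationary}

The AR(p) characteristic polynomial is P(z) = 1 - 0.62z - 1.8z^2 - 1.92z^3.
Stationarity requires all roots to lie outside the unit circle, i.e. |z| > 1 for every root.
Degree 3: look for a simple real root z0 first, then factor out (1 - z/z0) and solve the remaining quadratic.
Testing z0 = 0.5: P(0.5) = 1 + (-0.62)(0.5) + (-1.8)(0.5)^2 + (-1.92)(0.5)^3
  = 1 + (-0.31) + (-0.45) + (-0.24) = 0.  So z_0 = 0.5 is a root, |z_0| = 0.5.
Divide out the factor (1 - 2 z) = (1 - z/z0) (since 1/z0 = 2):
  P(z) = (1 - 2 z)(1 + (1.38) z + (0.96) z^2)
  [check: z-coef 1.38 - (2) = -0.62; z^2-coef 0.96 - (2)(1.38) = -1.8; z^3-coef -(2)(0.96) = -1.92.]
Remaining roots from the quadratic factor 1 + (1.38) z + (0.96) z^2:
  Set 1 + (1.38) z + (0.96) z^2 = 0, i.e. a z^2 + b z + c = 0 with a = 0.96, b = 1.38, c = 1.
  Discriminant D = b^2 - 4ac = (1.38)^2 - 4*(0.96)*1 = 1.9044 - (3.84) = -1.9356.
  D < 0, so the roots are the complex-conjugate pair z = (-b +/- i sqrt(-D)) / (2a) = -0.7188 +/- 0.7246i.
  For a conjugate pair |z|^2 = z * conj(z) = (product of roots) = c/a = 1/(0.96) = 1.041667, so |z| = sqrt(1.041667) = 1.0206 for both roots.
Moduli of all roots: 0.5000, 1.0206, 1.0206.
All moduli strictly greater than 1? No.
Verdict: Not stationary.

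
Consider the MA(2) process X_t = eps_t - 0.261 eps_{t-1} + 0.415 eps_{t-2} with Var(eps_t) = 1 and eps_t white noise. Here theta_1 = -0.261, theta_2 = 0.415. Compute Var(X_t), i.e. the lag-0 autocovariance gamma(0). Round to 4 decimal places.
\gamma(0) = 1.2403

For an MA(q) process X_t = eps_t + sum_i theta_i eps_{t-i} with
Var(eps_t) = sigma^2, the variance is
  gamma(0) = sigma^2 * (1 + sum_i theta_i^2).
  sum_i theta_i^2 = (-0.261)^2 + (0.415)^2 = 0.068121 + 0.172225 = 0.240346.
  gamma(0) = 1 * (1 + 0.240346) = 1 * 1.240346 = 1.240346, which rounds to 1.2403.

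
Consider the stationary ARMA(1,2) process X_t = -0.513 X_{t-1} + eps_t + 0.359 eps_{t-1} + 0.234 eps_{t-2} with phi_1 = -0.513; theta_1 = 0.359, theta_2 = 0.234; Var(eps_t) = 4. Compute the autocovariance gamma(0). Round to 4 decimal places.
\gamma(0) = 4.6267

Multiply the model equation by X_{t-k} and take expectations. With theta_0 = psi_0 = 1 and psi_j the MA(infinity) weights, this gives
  gamma(k) - sum_i phi_i gamma(k-i) = c_k,
  c_k = sigma^2 * sum_{j=k..q} theta_j psi_{j-k}   (c_k = 0 for k > q),
using gamma(-m) = gamma(m).
psi-weights needed (psi_j = theta_j + sum_i phi_i psi_{j-i}):
  psi_1 = theta_1 + phi_1 = 0.359 + (-0.513) = -0.154
  psi_2 = theta_2 + phi_1 psi_1 = 0.234 + (-0.513)(-0.154) = 0.313002
Right-hand sides:
  c_0 = sigma^2 (1 + theta_1 psi_1 + theta_2 psi_2) = 4 * (1 + (0.359)(-0.154) + (0.234)(0.313002)) = 4 * 1.017956 = 4.071826
  c_1 = sigma^2 (theta_1 + theta_2 psi_1) = 4 * (0.359 + (0.234)(-0.154)) = 1.291856
  c_2 = sigma^2 theta_2 = 4 * (0.234) = 0.936
Equations for k = 0 and k = 1 (AR order 1):
  gamma(0) = phi_1 gamma(1) + c_0
  gamma(1) = phi_1 gamma(0) + c_1
Substituting the second into the first: gamma(0) (1 - phi_1^2) = c_0 + phi_1 c_1, so
  gamma(0) = (c_0 + phi_1 c_1) / (1 - phi_1^2) = (4.071826 + (-0.513)(1.291856)) / (1 - (-0.513)^2) = 3.409104 / 0.736831 = 4.626711.
Therefore gamma(0) = 4.6267 (to 4 decimal places).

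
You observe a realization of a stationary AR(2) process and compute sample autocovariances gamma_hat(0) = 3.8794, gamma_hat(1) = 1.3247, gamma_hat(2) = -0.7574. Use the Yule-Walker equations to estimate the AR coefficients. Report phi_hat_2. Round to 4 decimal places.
\hat\phi_{2} = -0.3530

The Yule-Walker equations for an AR(p) process read, in matrix form,
  Gamma_p phi = r_p,   with   (Gamma_p)_{ij} = gamma(|i - j|),
                       (r_p)_i = gamma(i),   i,j = 1..p.
Substitute the sample gammas (Toeplitz matrix and right-hand side of size 2):
  Gamma_p = [[3.8794, 1.3247], [1.3247, 3.8794]]
  r_p     = [1.3247, -0.7574]
Written out:
  3.8794 phi_1 + 1.3247 phi_2 = 1.3247
  1.3247 phi_1 + 3.8794 phi_2 = -0.7574
Solve by Cramer's rule:
  det = gamma(0)^2 - gamma(1)^2 = (3.8794)^2 - (1.3247)^2 = 15.04974436 - 1.75483009 = 13.29491427
  phi_hat_1 = [gamma(1) gamma(0) - gamma(1) gamma(2)] / det = [(1.3247)(3.8794) - (1.3247)(-0.7574)] / 13.29491427 = 6.14236896 / 13.29491427 = 0.462
  phi_hat_2 = [gamma(0) gamma(2) - gamma(1)^2] / det = [(3.8794)(-0.7574) - (1.3247)^2] / 13.29491427 = -4.69308765 / 13.29491427 = -0.353
So phi_hat = [0.4620, -0.3530].
Therefore phi_hat_2 = -0.3530.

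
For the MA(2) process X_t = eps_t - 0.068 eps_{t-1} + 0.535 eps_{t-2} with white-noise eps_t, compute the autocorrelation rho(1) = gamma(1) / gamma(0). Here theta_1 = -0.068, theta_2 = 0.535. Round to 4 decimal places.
\rho(1) = -0.0809

For an MA(q) process with theta_0 = 1, the autocovariance is
  gamma(k) = sigma^2 * sum_{i=0..q-k} theta_i * theta_{i+k},
and rho(k) = gamma(k) / gamma(0). Sigma^2 cancels.
  numerator   = (1)*(-0.068) + (-0.068)*(0.535) = -0.10438.
  denominator = (1)^2 + (-0.068)^2 + (0.535)^2 = 1.290849.
  rho(1) = -0.10438 / 1.290849 = -0.0809.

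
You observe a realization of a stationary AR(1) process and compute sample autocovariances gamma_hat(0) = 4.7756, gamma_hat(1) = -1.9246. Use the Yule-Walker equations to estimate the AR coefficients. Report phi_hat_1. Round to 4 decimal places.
\hat\phi_{1} = -0.4030

The Yule-Walker equations for an AR(p) process read, in matrix form,
  Gamma_p phi = r_p,   with   (Gamma_p)_{ij} = gamma(|i - j|),
                       (r_p)_i = gamma(i),   i,j = 1..p.
Substitute the sample gammas (Toeplitz matrix and right-hand side of size 1):
  Gamma_p = [[4.7756]]
  r_p     = [-1.9246]
With p = 1 this is the single equation gamma(0) phi_1 = gamma(1):
  phi_hat_1 = gamma(1) / gamma(0) = -1.9246 / 4.7756 = -0.4030.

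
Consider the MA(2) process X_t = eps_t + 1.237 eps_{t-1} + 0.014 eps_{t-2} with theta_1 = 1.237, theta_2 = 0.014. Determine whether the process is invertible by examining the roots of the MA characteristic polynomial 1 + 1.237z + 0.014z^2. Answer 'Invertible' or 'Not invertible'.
\text{Not invertible}

The MA(q) characteristic polynomial is P(z) = 1 + 1.237z + 0.014z^2.
Invertibility requires all roots to lie outside the unit circle, i.e. |z| > 1 for every root.
Set 1 + (1.237) z + (0.014) z^2 = 0, i.e. a z^2 + b z + c = 0 with a = 0.014, b = 1.237, c = 1.
Discriminant D = b^2 - 4ac = (1.237)^2 - 4*(0.014)*1 = 1.530169 - (0.056) = 1.474169.
D >= 0, so the roots are real: z = (-b +/- sqrt(D)) / (2a) = (-1.237 +/- 1.214154) / (0.028).
  z_1 = (-1.237 + 1.214154) / (0.028) = -0.8159,   |z_1| = 0.8159.
  z_2 = (-1.237 - 1.214154) / (0.028) = -87.5412,   |z_2| = 87.5412.
Moduli of all roots: 0.8159, 87.5412.
All moduli strictly greater than 1? No.
Verdict: Not invertible.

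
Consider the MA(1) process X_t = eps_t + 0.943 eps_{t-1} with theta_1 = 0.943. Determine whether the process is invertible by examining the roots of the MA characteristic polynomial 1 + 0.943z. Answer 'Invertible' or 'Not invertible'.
\text{Invertible}

The MA(q) characteristic polynomial is P(z) = 1 + 0.943z.
Invertibility requires all roots to lie outside the unit circle, i.e. |z| > 1 for every root.
This is linear in z: 1 + (0.943) z = 0  =>  z = -1/(0.943) = -1.060445,  |z| = 1.060445.
Moduli of all roots: 1.0604.
All moduli strictly greater than 1? Yes.
Verdict: Invertible.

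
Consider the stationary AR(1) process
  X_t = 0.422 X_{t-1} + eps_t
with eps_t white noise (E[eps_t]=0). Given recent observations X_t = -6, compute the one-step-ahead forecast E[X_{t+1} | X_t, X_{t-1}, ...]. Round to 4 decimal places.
E[X_{t+1} \mid \mathcal F_t] = -2.5320

For an AR(p) model X_t = c + sum_i phi_i X_{t-i} + eps_t, the
one-step-ahead conditional mean is
  E[X_{t+1} | X_t, ...] = c + sum_i phi_i X_{t+1-i}.
Substitute known values:
  E[X_{t+1} | ...] = (0.422) * (-6)
                   = -2.5320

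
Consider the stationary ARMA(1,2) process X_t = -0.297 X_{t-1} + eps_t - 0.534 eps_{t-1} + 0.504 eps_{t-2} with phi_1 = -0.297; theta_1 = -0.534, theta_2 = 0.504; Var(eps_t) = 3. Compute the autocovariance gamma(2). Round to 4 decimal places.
\gamma(2) = 2.9719

Multiply the model equation by X_{t-k} and take expectations. With theta_0 = psi_0 = 1 and psi_j the MA(infinity) weights, this gives
  gamma(k) - sum_i phi_i gamma(k-i) = c_k,
  c_k = sigma^2 * sum_{j=k..q} theta_j psi_{j-k}   (c_k = 0 for k > q),
using gamma(-m) = gamma(m).
psi-weights needed (psi_j = theta_j + sum_i phi_i psi_{j-i}):
  psi_1 = theta_1 + phi_1 = -0.534 + (-0.297) = -0.831
  psi_2 = theta_2 + phi_1 psi_1 = 0.504 + (-0.297)(-0.831) = 0.750807
Right-hand sides:
  c_0 = sigma^2 (1 + theta_1 psi_1 + theta_2 psi_2) = 3 * (1 + (-0.534)(-0.831) + (0.504)(0.750807)) = 3 * 1.822161 = 5.466482
  c_1 = sigma^2 (theta_1 + theta_2 psi_1) = 3 * (-0.534 + (0.504)(-0.831)) = -2.858472
  c_2 = sigma^2 theta_2 = 3 * (0.504) = 1.512
Equations for k = 0 and k = 1 (AR order 1):
  gamma(0) = phi_1 gamma(1) + c_0
  gamma(1) = phi_1 gamma(0) + c_1
Substituting the second into the first: gamma(0) (1 - phi_1^2) = c_0 + phi_1 c_1, so
  gamma(0) = (c_0 + phi_1 c_1) / (1 - phi_1^2) = (5.466482 + (-0.297)(-2.858472)) / (1 - (-0.297)^2) = 6.315448 / 0.911791 = 6.926421.
  gamma(1) = phi_1 gamma(0) + c_1 = (-0.297)(6.926421) + (-2.858472) = -4.915619.
For k = 2: gamma(2) = phi_1 gamma(1) + c_2
  = (-0.297)(-4.915619) + (1.512) = 2.971939.
Therefore gamma(2) = 2.9719 (to 4 decimal places).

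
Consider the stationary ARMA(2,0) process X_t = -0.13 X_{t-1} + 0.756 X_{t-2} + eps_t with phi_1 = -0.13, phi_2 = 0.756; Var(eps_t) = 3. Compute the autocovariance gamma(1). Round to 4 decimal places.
\gamma(1) = -5.2091

Multiply the model equation by X_{t-k} and take expectations. With theta_0 = psi_0 = 1 and psi_j the MA(infinity) weights, this gives
  gamma(k) - sum_i phi_i gamma(k-i) = c_k,
  c_k = sigma^2 * sum_{j=k..q} theta_j psi_{j-k}   (c_k = 0 for k > q),
using gamma(-m) = gamma(m).
Pure AR (q = 0): c_0 = sigma^2 = 3, c_k = 0 for k >= 1.
Equations for k = 0, 1, 2 (AR order 2, c_2 = 0):
  (E0) gamma(0) = phi_1 gamma(1) + phi_2 gamma(2) + c_0
  (E1) gamma(1) = phi_1 gamma(0) + phi_2 gamma(1) + c_1
  (E2) gamma(2) = phi_1 gamma(1) + phi_2 gamma(0)
From (E1): gamma(1) = A gamma(0) + B with
  A = phi_1 / (1 - phi_2) = -0.13 / 0.244 = -0.532787,   B = c_1 / (1 - phi_2) = 0 / 0.244 = 0.
Insert (E2) into (E0): gamma(0) (1 - phi_2^2) = phi_1 (1 + phi_2) gamma(1) + c_0.
  phi_1 (1 + phi_2) = (-0.13)(1.756) = -0.22828,   1 - phi_2^2 = 0.428464.
Replace gamma(1) by A gamma(0) + B and collect gamma(0):
  gamma(0) [0.428464 - (-0.22828)(-0.532787)] = c_0 = 3
  gamma(0) * 0.306839 = 3
  gamma(0) = 3 / 0.306839 = 9.777101.
  gamma(1) = A gamma(0) = (-0.532787)(9.777101) = -5.209111.
Therefore gamma(1) = -5.2091 (to 4 decimal places).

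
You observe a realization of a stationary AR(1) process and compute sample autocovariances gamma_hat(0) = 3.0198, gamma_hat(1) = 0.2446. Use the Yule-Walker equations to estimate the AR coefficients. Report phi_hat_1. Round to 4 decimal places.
\hat\phi_{1} = 0.0810

The Yule-Walker equations for an AR(p) process read, in matrix form,
  Gamma_p phi = r_p,   with   (Gamma_p)_{ij} = gamma(|i - j|),
                       (r_p)_i = gamma(i),   i,j = 1..p.
Substitute the sample gammas (Toeplitz matrix and right-hand side of size 1):
  Gamma_p = [[3.0198]]
  r_p     = [0.2446]
With p = 1 this is the single equation gamma(0) phi_1 = gamma(1):
  phi_hat_1 = gamma(1) / gamma(0) = 0.2446 / 3.0198 = 0.0810.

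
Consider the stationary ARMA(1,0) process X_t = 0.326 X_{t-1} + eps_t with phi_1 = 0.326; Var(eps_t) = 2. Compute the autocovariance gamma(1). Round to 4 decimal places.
\gamma(1) = 0.7295

Multiply the model equation by X_{t-k} and take expectations. With theta_0 = psi_0 = 1 and psi_j the MA(infinity) weights, this gives
  gamma(k) - sum_i phi_i gamma(k-i) = c_k,
  c_k = sigma^2 * sum_{j=k..q} theta_j psi_{j-k}   (c_k = 0 for k > q),
using gamma(-m) = gamma(m).
Pure AR (q = 0): c_0 = sigma^2 = 2, c_k = 0 for k >= 1.
Equations for k = 0 and k = 1 (AR order 1):
  gamma(0) = phi_1 gamma(1) + c_0
  gamma(1) = phi_1 gamma(0) + c_1
Substituting the second into the first: gamma(0) (1 - phi_1^2) = c_0 + phi_1 c_1, so
  gamma(0) = c_0 / (1 - phi_1^2) = 2 / (1 - (0.326)^2) = 2 / 0.893724 = 2.237827.
  gamma(1) = phi_1 gamma(0) = (0.326)(2.237827) = 0.729532.
Therefore gamma(1) = 0.7295 (to 4 decimal places).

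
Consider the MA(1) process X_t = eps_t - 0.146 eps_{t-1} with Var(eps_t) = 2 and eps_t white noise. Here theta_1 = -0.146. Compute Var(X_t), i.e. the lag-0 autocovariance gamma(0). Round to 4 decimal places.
\gamma(0) = 2.0426

For an MA(q) process X_t = eps_t + sum_i theta_i eps_{t-i} with
Var(eps_t) = sigma^2, the variance is
  gamma(0) = sigma^2 * (1 + sum_i theta_i^2).
  sum_i theta_i^2 = (-0.146)^2 = 0.021316.
  gamma(0) = 2 * (1 + 0.021316) = 2 * 1.021316 = 2.042632, which rounds to 2.0426.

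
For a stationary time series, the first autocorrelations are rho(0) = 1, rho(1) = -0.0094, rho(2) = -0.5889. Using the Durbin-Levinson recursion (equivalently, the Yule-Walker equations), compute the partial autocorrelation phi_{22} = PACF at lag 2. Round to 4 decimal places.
\phi_{22} = -0.5890

The PACF at lag k is phi_{kk}, the last component of the solution
to the Yule-Walker system G_k phi = r_k where
  (G_k)_{ij} = rho(|i - j|), (r_k)_i = rho(i), i,j = 1..k.
Equivalently, Durbin-Levinson gives phi_{kk} iteratively:
  phi_{11} = rho(1)
  phi_{kk} = [rho(k) - sum_{j=1..k-1} phi_{k-1,j} rho(k-j)]
            / [1 - sum_{j=1..k-1} phi_{k-1,j} rho(j)],
  phi_{k,j} = phi_{k-1,j} - phi_{kk} phi_{k-1,k-j},  j = 1..k-1.
Step k = 1:
  phi_11 = rho(1) = -0.0094.
Step k = 2:
  phi_22 = [rho(2) - phi_11 rho(1)] / [1 - phi_11 rho(1)] = [-0.5889 - (-0.0094)(-0.0094)] / [1 - (-0.0094)(-0.0094)]
         = -0.58898836 / 0.99991164 = -0.589.
Therefore phi_{22} = -0.5890.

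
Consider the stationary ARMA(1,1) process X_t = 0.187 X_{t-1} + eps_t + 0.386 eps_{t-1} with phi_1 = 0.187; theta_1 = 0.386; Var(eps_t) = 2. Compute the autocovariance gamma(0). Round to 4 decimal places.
\gamma(0) = 2.6805

Multiply the model equation by X_{t-k} and take expectations. With theta_0 = psi_0 = 1 and psi_j the MA(infinity) weights, this gives
  gamma(k) - sum_i phi_i gamma(k-i) = c_k,
  c_k = sigma^2 * sum_{j=k..q} theta_j psi_{j-k}   (c_k = 0 for k > q),
using gamma(-m) = gamma(m).
psi-weights needed (psi_j = theta_j + sum_i phi_i psi_{j-i}):
  psi_1 = theta_1 + phi_1 = 0.386 + (0.187) = 0.573
Right-hand sides:
  c_0 = sigma^2 (1 + theta_1 psi_1) = 2 * (1 + (0.386)(0.573)) = 2 * 1.221178 = 2.442356
  c_1 = sigma^2 theta_1 = 2 * (0.386) = 0.772
  c_2 = 0
Equations for k = 0 and k = 1 (AR order 1):
  gamma(0) = phi_1 gamma(1) + c_0
  gamma(1) = phi_1 gamma(0) + c_1
Substituting the second into the first: gamma(0) (1 - phi_1^2) = c_0 + phi_1 c_1, so
  gamma(0) = (c_0 + phi_1 c_1) / (1 - phi_1^2) = (2.442356 + (0.187)(0.772)) / (1 - (0.187)^2) = 2.58672 / 0.965031 = 2.680453.
Therefore gamma(0) = 2.6805 (to 4 decimal places).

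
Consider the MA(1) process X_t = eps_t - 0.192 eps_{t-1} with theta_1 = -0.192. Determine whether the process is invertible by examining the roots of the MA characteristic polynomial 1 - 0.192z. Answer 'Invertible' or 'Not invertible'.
\text{Invertible}

The MA(q) characteristic polynomial is P(z) = 1 - 0.192z.
Invertibility requires all roots to lie outside the unit circle, i.e. |z| > 1 for every root.
This is linear in z: 1 + (-0.192) z = 0  =>  z = -1/(-0.192) = 5.208333,  |z| = 5.208333.
Moduli of all roots: 5.2083.
All moduli strictly greater than 1? Yes.
Verdict: Invertible.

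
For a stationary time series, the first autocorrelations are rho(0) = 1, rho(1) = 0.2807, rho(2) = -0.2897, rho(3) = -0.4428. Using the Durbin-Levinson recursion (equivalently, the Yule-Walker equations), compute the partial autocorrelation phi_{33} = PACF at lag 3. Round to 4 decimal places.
\phi_{33} = -0.2800

The PACF at lag k is phi_{kk}, the last component of the solution
to the Yule-Walker system G_k phi = r_k where
  (G_k)_{ij} = rho(|i - j|), (r_k)_i = rho(i), i,j = 1..k.
Equivalently, Durbin-Levinson gives phi_{kk} iteratively:
  phi_{11} = rho(1)
  phi_{kk} = [rho(k) - sum_{j=1..k-1} phi_{k-1,j} rho(k-j)]
            / [1 - sum_{j=1..k-1} phi_{k-1,j} rho(j)],
  phi_{k,j} = phi_{k-1,j} - phi_{kk} phi_{k-1,k-j},  j = 1..k-1.
Step k = 1:
  phi_11 = rho(1) = 0.2807.
Step k = 2:
  phi_22 = [rho(2) - phi_11 rho(1)] / [1 - phi_11 rho(1)] = [-0.2897 - (0.2807)(0.2807)] / [1 - (0.2807)(0.2807)]
         = -0.36849249 / 0.92120751 = -0.40001.
  Update: phi_21 = phi_11 - phi_22 phi_11 = 0.2807 - (-0.40001)(0.2807) = 0.392983.
Step k = 3:
  phi_33 = [rho(3) - phi_21 rho(2) - phi_22 rho(1)] / [1 - phi_21 rho(1) - phi_22 rho(2)]
    numerator   = -0.4428 - (0.392983)(-0.2897) - (-0.40001)(0.2807) = -0.21666997
    denominator = 1 - (0.392983)(0.2807) - (-0.40001)(-0.2897) = 0.77380672
  phi_33 = -0.21666997 / 0.77380672 = -0.28.
Therefore phi_{33} = -0.2800.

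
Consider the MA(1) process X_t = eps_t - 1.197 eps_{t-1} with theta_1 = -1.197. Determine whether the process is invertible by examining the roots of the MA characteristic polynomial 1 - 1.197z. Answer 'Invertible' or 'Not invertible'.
\text{Not invertible}

The MA(q) characteristic polynomial is P(z) = 1 - 1.197z.
Invertibility requires all roots to lie outside the unit circle, i.e. |z| > 1 for every root.
This is linear in z: 1 + (-1.197) z = 0  =>  z = -1/(-1.197) = 0.835422,  |z| = 0.835422.
Moduli of all roots: 0.8354.
All moduli strictly greater than 1? No.
Verdict: Not invertible.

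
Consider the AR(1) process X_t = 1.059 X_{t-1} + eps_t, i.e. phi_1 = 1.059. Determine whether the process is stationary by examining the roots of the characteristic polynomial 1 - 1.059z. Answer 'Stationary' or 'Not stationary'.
\text{Not stationary}

The AR(p) characteristic polynomial is P(z) = 1 - 1.059z.
Stationarity requires all roots to lie outside the unit circle, i.e. |z| > 1 for every root.
This is linear in z: 1 + (-1.059) z = 0  =>  z = -1/(-1.059) = 0.944287,  |z| = 0.944287.
Moduli of all roots: 0.9443.
All moduli strictly greater than 1? No.
Verdict: Not stationary.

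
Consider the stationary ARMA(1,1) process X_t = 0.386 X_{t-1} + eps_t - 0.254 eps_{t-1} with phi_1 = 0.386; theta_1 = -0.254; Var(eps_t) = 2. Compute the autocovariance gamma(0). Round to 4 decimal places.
\gamma(0) = 2.0409

Multiply the model equation by X_{t-k} and take expectations. With theta_0 = psi_0 = 1 and psi_j the MA(infinity) weights, this gives
  gamma(k) - sum_i phi_i gamma(k-i) = c_k,
  c_k = sigma^2 * sum_{j=k..q} theta_j psi_{j-k}   (c_k = 0 for k > q),
using gamma(-m) = gamma(m).
psi-weights needed (psi_j = theta_j + sum_i phi_i psi_{j-i}):
  psi_1 = theta_1 + phi_1 = -0.254 + (0.386) = 0.132
Right-hand sides:
  c_0 = sigma^2 (1 + theta_1 psi_1) = 2 * (1 + (-0.254)(0.132)) = 2 * 0.966472 = 1.932944
  c_1 = sigma^2 theta_1 = 2 * (-0.254) = -0.508
  c_2 = 0
Equations for k = 0 and k = 1 (AR order 1):
  gamma(0) = phi_1 gamma(1) + c_0
  gamma(1) = phi_1 gamma(0) + c_1
Substituting the second into the first: gamma(0) (1 - phi_1^2) = c_0 + phi_1 c_1, so
  gamma(0) = (c_0 + phi_1 c_1) / (1 - phi_1^2) = (1.932944 + (0.386)(-0.508)) / (1 - (0.386)^2) = 1.736856 / 0.851004 = 2.040949.
Therefore gamma(0) = 2.0409 (to 4 decimal places).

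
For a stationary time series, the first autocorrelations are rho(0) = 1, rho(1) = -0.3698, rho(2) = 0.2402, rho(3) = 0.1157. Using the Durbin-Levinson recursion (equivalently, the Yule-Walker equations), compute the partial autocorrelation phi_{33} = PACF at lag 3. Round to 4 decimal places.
\phi_{33} = 0.2800

The PACF at lag k is phi_{kk}, the last component of the solution
to the Yule-Walker system G_k phi = r_k where
  (G_k)_{ij} = rho(|i - j|), (r_k)_i = rho(i), i,j = 1..k.
Equivalently, Durbin-Levinson gives phi_{kk} iteratively:
  phi_{11} = rho(1)
  phi_{kk} = [rho(k) - sum_{j=1..k-1} phi_{k-1,j} rho(k-j)]
            / [1 - sum_{j=1..k-1} phi_{k-1,j} rho(j)],
  phi_{k,j} = phi_{k-1,j} - phi_{kk} phi_{k-1,k-j},  j = 1..k-1.
Step k = 1:
  phi_11 = rho(1) = -0.3698.
Step k = 2:
  phi_22 = [rho(2) - phi_11 rho(1)] / [1 - phi_11 rho(1)] = [0.2402 - (-0.3698)(-0.3698)] / [1 - (-0.3698)(-0.3698)]
         = 0.10344796 / 0.86324796 = 0.119836.
  Update: phi_21 = phi_11 - phi_22 phi_11 = -0.3698 - (0.119836)(-0.3698) = -0.325485.
Step k = 3:
  phi_33 = [rho(3) - phi_21 rho(2) - phi_22 rho(1)] / [1 - phi_21 rho(1) - phi_22 rho(2)]
    numerator   = 0.1157 - (-0.325485)(0.2402) - (0.119836)(-0.3698) = 0.23819669
    denominator = 1 - (-0.325485)(-0.3698) - (0.119836)(0.2402) = 0.8508512
  phi_33 = 0.23819669 / 0.8508512 = 0.28.
Therefore phi_{33} = 0.2800.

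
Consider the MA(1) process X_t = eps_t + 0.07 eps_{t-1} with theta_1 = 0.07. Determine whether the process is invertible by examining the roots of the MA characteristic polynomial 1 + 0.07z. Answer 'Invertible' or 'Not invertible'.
\text{Invertible}

The MA(q) characteristic polynomial is P(z) = 1 + 0.07z.
Invertibility requires all roots to lie outside the unit circle, i.e. |z| > 1 for every root.
This is linear in z: 1 + (0.07) z = 0  =>  z = -1/(0.07) = -14.285714,  |z| = 14.285714.
Moduli of all roots: 14.2857.
All moduli strictly greater than 1? Yes.
Verdict: Invertible.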